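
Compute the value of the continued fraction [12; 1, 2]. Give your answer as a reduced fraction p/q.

38/3

Start with 2.
1 + 1/(2/1) = 1 + 1/2 = 3/2
12 + 1/(3/2) = 12 + 2/3 = 38/3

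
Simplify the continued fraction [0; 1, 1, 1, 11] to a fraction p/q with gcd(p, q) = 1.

Start with 11.
1 + 1/(11/1) = 1 + 1/11 = 12/11
1 + 1/(12/11) = 1 + 11/12 = 23/12
1 + 1/(23/12) = 1 + 12/23 = 35/23
0 + 1/(35/23) = 0 + 23/35 = 23/35

23/35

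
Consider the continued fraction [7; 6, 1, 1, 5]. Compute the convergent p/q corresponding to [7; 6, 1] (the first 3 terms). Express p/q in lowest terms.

50/7

Start with 1.
6 + 1/(1/1) = 6 + 1/1 = 7/1
7 + 1/(7/1) = 7 + 1/7 = 50/7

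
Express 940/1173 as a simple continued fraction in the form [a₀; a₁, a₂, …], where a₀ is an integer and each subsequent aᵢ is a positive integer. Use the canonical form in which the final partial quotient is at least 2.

Run the Euclidean algorithm, recording each quotient:
940 = 0·1173 + 940, so a_0 = 0
1173 = 1·940 + 233, so a_1 = 1
940 = 4·233 + 8, so a_2 = 4
233 = 29·8 + 1, so a_3 = 29
8 = 8·1 + 0, so a_4 = 8

[0; 1, 4, 29, 8]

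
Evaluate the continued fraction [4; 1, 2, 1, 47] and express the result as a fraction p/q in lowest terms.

a_0 = 4: 4/1
a_1 = 1: 5/1
a_2 = 2: 14/3
a_3 = 1: 19/4
a_4 = 47: 907/191

907/191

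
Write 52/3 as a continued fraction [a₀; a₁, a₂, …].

Repeatedly divide and take the remainder:
52 = 17·3 + 1, so a_0 = 17
3 = 3·1 + 0, so a_1 = 3

[17; 3]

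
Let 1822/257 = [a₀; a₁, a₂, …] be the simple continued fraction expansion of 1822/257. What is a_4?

3

⌊1822/257⌋ = 7, remainder 23
⌊257/23⌋ = 11, remainder 4
⌊23/4⌋ = 5, remainder 3
⌊4/3⌋ = 1, remainder 1
⌊3/1⌋ = 3, remainder 0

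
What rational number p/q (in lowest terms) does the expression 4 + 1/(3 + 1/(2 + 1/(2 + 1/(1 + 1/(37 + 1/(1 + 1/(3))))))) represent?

a_0 = 4: 4/1
a_1 = 3: 13/3
a_2 = 2: 30/7
a_3 = 2: 73/17
a_4 = 1: 103/24
a_5 = 37: 3884/905
a_6 = 1: 3987/929
a_7 = 3: 15845/3692

15845/3692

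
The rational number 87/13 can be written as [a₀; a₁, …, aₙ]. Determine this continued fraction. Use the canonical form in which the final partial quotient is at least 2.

87 = 6·13 + 9, so a_0 = 6
13 = 1·9 + 4, so a_1 = 1
9 = 2·4 + 1, so a_2 = 2
4 = 4·1 + 0, so a_3 = 4

[6; 1, 2, 4]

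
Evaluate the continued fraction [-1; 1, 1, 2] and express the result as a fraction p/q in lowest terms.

-2/5

Compute successive convergents:
a_0 = -1: -1/1
a_1 = 1: 0/1
a_2 = 1: -1/2
a_3 = 2: -2/5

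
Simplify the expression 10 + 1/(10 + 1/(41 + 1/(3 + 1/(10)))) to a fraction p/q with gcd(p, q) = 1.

a_0 = 10: 10/1
a_1 = 10: 101/10
a_2 = 41: 4151/411
a_3 = 3: 12554/1243
a_4 = 10: 129691/12841

129691/12841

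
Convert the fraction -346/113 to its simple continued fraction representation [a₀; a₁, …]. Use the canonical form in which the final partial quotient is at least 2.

Repeatedly divide and take the remainder:
-346 = -4·113 + 106, so a_0 = -4
113 = 1·106 + 7, so a_1 = 1
106 = 15·7 + 1, so a_2 = 15
7 = 7·1 + 0, so a_3 = 7

[-4; 1, 15, 7]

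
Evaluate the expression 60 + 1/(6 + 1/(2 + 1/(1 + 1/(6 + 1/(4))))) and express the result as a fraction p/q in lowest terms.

Start with 4.
6 + 1/(4/1) = 6 + 1/4 = 25/4
1 + 1/(25/4) = 1 + 4/25 = 29/25
2 + 1/(29/25) = 2 + 25/29 = 83/29
6 + 1/(83/29) = 6 + 29/83 = 527/83
60 + 1/(527/83) = 60 + 83/527 = 31703/527

31703/527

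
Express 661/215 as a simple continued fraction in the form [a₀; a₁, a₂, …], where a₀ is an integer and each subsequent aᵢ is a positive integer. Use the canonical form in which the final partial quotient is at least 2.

661 = 3·215 + 16, so a_0 = 3
215 = 13·16 + 7, so a_1 = 13
16 = 2·7 + 2, so a_2 = 2
7 = 3·2 + 1, so a_3 = 3
2 = 2·1 + 0, so a_4 = 2

[3; 13, 2, 3, 2]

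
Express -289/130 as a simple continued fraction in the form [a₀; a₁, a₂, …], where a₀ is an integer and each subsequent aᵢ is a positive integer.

[-3; 1, 3, 2, 14]

Run the Euclidean algorithm, recording each quotient:
-289 ÷ 130 → quotient -3, remainder 101
130 ÷ 101 → quotient 1, remainder 29
101 ÷ 29 → quotient 3, remainder 14
29 ÷ 14 → quotient 2, remainder 1
14 ÷ 1 → quotient 14, remainder 0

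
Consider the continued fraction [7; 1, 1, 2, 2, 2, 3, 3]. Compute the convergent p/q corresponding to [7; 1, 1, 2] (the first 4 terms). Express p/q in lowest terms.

Use the convergent recurrence hₖ = aₖ·hₖ₋₁ + hₖ₋₂ (and likewise for the denominators kₖ):
a_0 = 7: 7/1
a_1 = 1: 8/1
a_2 = 1: 15/2
a_3 = 2: 38/5

38/5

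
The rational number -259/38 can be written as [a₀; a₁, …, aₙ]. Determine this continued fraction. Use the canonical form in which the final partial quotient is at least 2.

[-7; 5, 2, 3]

-259 = -7·38 + 7, so a_0 = -7
38 = 5·7 + 3, so a_1 = 5
7 = 2·3 + 1, so a_2 = 2
3 = 3·1 + 0, so a_3 = 3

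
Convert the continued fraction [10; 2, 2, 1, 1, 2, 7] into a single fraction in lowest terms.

a_0 = 10: 10/1
a_1 = 2: 21/2
a_2 = 2: 52/5
a_3 = 1: 73/7
a_4 = 1: 125/12
a_5 = 2: 323/31
a_6 = 7: 2386/229

2386/229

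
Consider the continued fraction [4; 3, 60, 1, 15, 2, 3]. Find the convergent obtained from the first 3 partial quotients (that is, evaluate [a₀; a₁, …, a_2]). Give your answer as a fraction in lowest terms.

a_0 = 4: 4/1
a_1 = 3: 13/3
a_2 = 60: 784/181

784/181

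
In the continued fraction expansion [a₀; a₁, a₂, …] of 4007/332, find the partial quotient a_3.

3

Repeatedly divide and take the remainder:
⌊4007/332⌋ = 12, remainder 23
⌊332/23⌋ = 14, remainder 10
⌊23/10⌋ = 2, remainder 3
⌊10/3⌋ = 3, remainder 1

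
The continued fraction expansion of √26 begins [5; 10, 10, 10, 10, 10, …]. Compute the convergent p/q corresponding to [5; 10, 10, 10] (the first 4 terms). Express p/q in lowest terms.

Collapse the nested fraction from the inside out:
Start with 10.
10 + 1/(10/1) = 10 + 1/10 = 101/10
10 + 1/(101/10) = 10 + 10/101 = 1020/101
5 + 1/(1020/101) = 5 + 101/1020 = 5201/1020

5201/1020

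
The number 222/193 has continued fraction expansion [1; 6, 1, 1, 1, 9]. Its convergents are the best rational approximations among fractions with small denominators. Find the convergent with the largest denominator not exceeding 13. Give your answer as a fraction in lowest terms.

a_0 = 1: 1/1  (≤ bound)
a_1 = 6: 7/6  (≤ bound)
a_2 = 1: 8/7  (≤ bound)
a_3 = 1: 15/13  (≤ bound)
a_4 = 1: 23/20  (> 13, stop)

15/13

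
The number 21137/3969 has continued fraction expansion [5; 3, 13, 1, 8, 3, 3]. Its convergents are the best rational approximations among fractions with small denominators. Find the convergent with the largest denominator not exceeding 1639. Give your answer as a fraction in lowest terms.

a_0 = 5: 5/1  (≤ bound)
a_1 = 3: 16/3  (≤ bound)
a_2 = 13: 213/40  (≤ bound)
a_3 = 1: 229/43  (≤ bound)
a_4 = 8: 2045/384  (≤ bound)
a_5 = 3: 6364/1195  (≤ bound)
a_6 = 3: 21137/3969  (> 1639, stop)

6364/1195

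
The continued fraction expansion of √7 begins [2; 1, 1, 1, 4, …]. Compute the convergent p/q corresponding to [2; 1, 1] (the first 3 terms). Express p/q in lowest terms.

Compute successive convergents:
a_0 = 2: 2/1
a_1 = 1: 3/1
a_2 = 1: 5/2

5/2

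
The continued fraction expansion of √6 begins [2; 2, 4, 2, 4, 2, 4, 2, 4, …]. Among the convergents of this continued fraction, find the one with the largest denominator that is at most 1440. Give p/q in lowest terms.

2158/881

a_0 = 2: 2/1  (≤ bound)
a_1 = 2: 5/2  (≤ bound)
a_2 = 4: 22/9  (≤ bound)
a_3 = 2: 49/20  (≤ bound)
a_4 = 4: 218/89  (≤ bound)
a_5 = 2: 485/198  (≤ bound)
a_6 = 4: 2158/881  (≤ bound)
a_7 = 2: 4801/1960  (> 1440, stop)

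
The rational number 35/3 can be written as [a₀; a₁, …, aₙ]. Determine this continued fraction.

[11; 1, 2]

35 = 11·3 + 2, so a_0 = 11
3 = 1·2 + 1, so a_1 = 1
2 = 2·1 + 0, so a_2 = 2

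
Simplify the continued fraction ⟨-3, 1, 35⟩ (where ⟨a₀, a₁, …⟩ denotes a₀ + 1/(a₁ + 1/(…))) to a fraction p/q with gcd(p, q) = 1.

Build up convergents one term at a time:
a_0 = -3: -3/1
a_1 = 1: -2/1
a_2 = 35: -73/36

-73/36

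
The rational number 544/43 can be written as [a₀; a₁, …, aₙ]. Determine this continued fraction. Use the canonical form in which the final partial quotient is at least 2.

Apply division with remainder until the remainder is 0:
⌊544/43⌋ = 12, remainder 28
⌊43/28⌋ = 1, remainder 15
⌊28/15⌋ = 1, remainder 13
⌊15/13⌋ = 1, remainder 2
⌊13/2⌋ = 6, remainder 1
⌊2/1⌋ = 2, remainder 0

[12; 1, 1, 1, 6, 2]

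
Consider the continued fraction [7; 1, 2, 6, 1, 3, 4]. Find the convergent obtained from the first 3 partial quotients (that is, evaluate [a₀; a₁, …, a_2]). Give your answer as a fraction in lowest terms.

23/3

Compute successive convergents:
a_0 = 7: 7/1
a_1 = 1: 8/1
a_2 = 2: 23/3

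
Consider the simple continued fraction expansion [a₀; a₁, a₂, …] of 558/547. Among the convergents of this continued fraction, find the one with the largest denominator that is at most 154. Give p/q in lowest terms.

152/149

List convergents until the denominator exceeds the bound:
a_0 = 1: 1/1  (≤ bound)
a_1 = 49: 50/49  (≤ bound)
a_2 = 1: 51/50  (≤ bound)
a_3 = 2: 152/149  (≤ bound)
a_4 = 1: 203/199  (> 154, stop)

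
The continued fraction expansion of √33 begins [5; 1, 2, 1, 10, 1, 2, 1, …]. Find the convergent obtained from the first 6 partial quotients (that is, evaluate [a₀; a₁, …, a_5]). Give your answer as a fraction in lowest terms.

a_0 = 5: 5/1
a_1 = 1: 6/1
a_2 = 2: 17/3
a_3 = 1: 23/4
a_4 = 10: 247/43
a_5 = 1: 270/47

270/47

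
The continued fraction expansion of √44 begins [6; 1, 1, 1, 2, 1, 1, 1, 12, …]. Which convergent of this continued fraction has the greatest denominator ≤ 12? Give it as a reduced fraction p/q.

73/11

a_0 = 6: 6/1  (≤ bound)
a_1 = 1: 7/1  (≤ bound)
a_2 = 1: 13/2  (≤ bound)
a_3 = 1: 20/3  (≤ bound)
a_4 = 2: 53/8  (≤ bound)
a_5 = 1: 73/11  (≤ bound)
a_6 = 1: 126/19  (> 12, stop)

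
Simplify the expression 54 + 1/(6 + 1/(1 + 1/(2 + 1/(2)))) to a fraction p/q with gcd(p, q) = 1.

2545/47

Compute successive convergents:
a_0 = 54: 54/1
a_1 = 6: 325/6
a_2 = 1: 379/7
a_3 = 2: 1083/20
a_4 = 2: 2545/47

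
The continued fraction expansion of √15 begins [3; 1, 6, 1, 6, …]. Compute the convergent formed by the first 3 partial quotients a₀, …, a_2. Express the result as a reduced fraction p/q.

27/7

a_0 = 3: 3/1
a_1 = 1: 4/1
a_2 = 6: 27/7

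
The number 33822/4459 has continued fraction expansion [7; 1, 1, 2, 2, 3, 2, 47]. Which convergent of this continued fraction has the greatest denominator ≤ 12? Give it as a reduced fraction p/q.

91/12

a_0 = 7: 7/1  (≤ bound)
a_1 = 1: 8/1  (≤ bound)
a_2 = 1: 15/2  (≤ bound)
a_3 = 2: 38/5  (≤ bound)
a_4 = 2: 91/12  (≤ bound)
a_5 = 3: 311/41  (> 12, stop)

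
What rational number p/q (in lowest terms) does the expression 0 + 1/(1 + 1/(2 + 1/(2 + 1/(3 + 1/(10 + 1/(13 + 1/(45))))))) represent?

Use the convergent recurrence hₖ = aₖ·hₖ₋₁ + hₖ₋₂ (and likewise for the denominators kₖ):
a_0 = 0: 0/1
a_1 = 1: 1/1
a_2 = 2: 2/3
a_3 = 2: 5/7
a_4 = 3: 17/24
a_5 = 10: 175/247
a_6 = 13: 2292/3235
a_7 = 45: 103315/145822

103315/145822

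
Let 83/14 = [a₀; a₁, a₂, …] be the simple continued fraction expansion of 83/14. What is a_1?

1

83 ÷ 14 → quotient 5, remainder 13
14 ÷ 13 → quotient 1, remainder 1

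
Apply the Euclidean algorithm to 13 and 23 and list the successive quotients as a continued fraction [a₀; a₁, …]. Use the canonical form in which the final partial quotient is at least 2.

13 = 0·23 + 13, so a_0 = 0
23 = 1·13 + 10, so a_1 = 1
13 = 1·10 + 3, so a_2 = 1
10 = 3·3 + 1, so a_3 = 3
3 = 3·1 + 0, so a_4 = 3

[0; 1, 1, 3, 3]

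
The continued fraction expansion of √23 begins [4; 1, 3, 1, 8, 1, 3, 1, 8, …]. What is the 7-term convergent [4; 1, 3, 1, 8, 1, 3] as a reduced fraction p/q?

Collapse the nested fraction from the inside out:
Start with 3.
1 + 1/(3/1) = 1 + 1/3 = 4/3
8 + 1/(4/3) = 8 + 3/4 = 35/4
1 + 1/(35/4) = 1 + 4/35 = 39/35
3 + 1/(39/35) = 3 + 35/39 = 152/39
1 + 1/(152/39) = 1 + 39/152 = 191/152
4 + 1/(191/152) = 4 + 152/191 = 916/191

916/191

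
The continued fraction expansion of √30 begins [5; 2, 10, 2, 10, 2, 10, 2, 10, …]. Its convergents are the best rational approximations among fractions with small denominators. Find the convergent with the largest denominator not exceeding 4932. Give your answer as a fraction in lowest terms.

5291/966

a_0 = 5: 5/1  (≤ bound)
a_1 = 2: 11/2  (≤ bound)
a_2 = 10: 115/21  (≤ bound)
a_3 = 2: 241/44  (≤ bound)
a_4 = 10: 2525/461  (≤ bound)
a_5 = 2: 5291/966  (≤ bound)
a_6 = 10: 55435/10121  (> 4932, stop)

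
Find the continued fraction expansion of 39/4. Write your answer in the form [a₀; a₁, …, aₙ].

[9; 1, 3]

39 = 9·4 + 3, so a_0 = 9
4 = 1·3 + 1, so a_1 = 1
3 = 3·1 + 0, so a_2 = 3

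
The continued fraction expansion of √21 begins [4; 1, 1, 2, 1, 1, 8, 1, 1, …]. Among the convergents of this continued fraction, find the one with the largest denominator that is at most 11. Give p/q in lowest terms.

32/7

List convergents until the denominator exceeds the bound:
a_0 = 4: 4/1  (≤ bound)
a_1 = 1: 5/1  (≤ bound)
a_2 = 1: 9/2  (≤ bound)
a_3 = 2: 23/5  (≤ bound)
a_4 = 1: 32/7  (≤ bound)
a_5 = 1: 55/12  (> 11, stop)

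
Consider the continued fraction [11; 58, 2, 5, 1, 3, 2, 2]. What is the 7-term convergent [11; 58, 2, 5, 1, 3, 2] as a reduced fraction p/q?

72779/6606

Start with 2.
3 + 1/(2/1) = 3 + 1/2 = 7/2
1 + 1/(7/2) = 1 + 2/7 = 9/7
5 + 1/(9/7) = 5 + 7/9 = 52/9
2 + 1/(52/9) = 2 + 9/52 = 113/52
58 + 1/(113/52) = 58 + 52/113 = 6606/113
11 + 1/(6606/113) = 11 + 113/6606 = 72779/6606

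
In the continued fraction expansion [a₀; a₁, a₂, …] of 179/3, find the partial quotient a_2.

179 ÷ 3 → quotient 59, remainder 2
3 ÷ 2 → quotient 1, remainder 1
2 ÷ 1 → quotient 2, remainder 0

2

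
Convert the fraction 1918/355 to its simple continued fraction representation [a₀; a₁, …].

Run the Euclidean algorithm, recording each quotient:
1918 ÷ 355 → quotient 5, remainder 143
355 ÷ 143 → quotient 2, remainder 69
143 ÷ 69 → quotient 2, remainder 5
69 ÷ 5 → quotient 13, remainder 4
5 ÷ 4 → quotient 1, remainder 1
4 ÷ 1 → quotient 4, remainder 0

[5; 2, 2, 13, 1, 4]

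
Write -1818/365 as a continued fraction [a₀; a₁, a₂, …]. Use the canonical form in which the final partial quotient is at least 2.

-1818 ÷ 365 → quotient -5, remainder 7
365 ÷ 7 → quotient 52, remainder 1
7 ÷ 1 → quotient 7, remainder 0

[-5; 52, 7]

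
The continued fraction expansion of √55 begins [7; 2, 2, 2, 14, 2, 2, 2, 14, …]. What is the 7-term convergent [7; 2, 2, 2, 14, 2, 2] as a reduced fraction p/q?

6593/889

Starting at the tail and folding back:
Start with 2.
2 + 1/(2/1) = 2 + 1/2 = 5/2
14 + 1/(5/2) = 14 + 2/5 = 72/5
2 + 1/(72/5) = 2 + 5/72 = 149/72
2 + 1/(149/72) = 2 + 72/149 = 370/149
2 + 1/(370/149) = 2 + 149/370 = 889/370
7 + 1/(889/370) = 7 + 370/889 = 6593/889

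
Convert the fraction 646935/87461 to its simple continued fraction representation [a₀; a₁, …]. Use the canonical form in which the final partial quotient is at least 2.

646935 = 7·87461 + 34708, so a_0 = 7
87461 = 2·34708 + 18045, so a_1 = 2
34708 = 1·18045 + 16663, so a_2 = 1
18045 = 1·16663 + 1382, so a_3 = 1
16663 = 12·1382 + 79, so a_4 = 12
1382 = 17·79 + 39, so a_5 = 17
79 = 2·39 + 1, so a_6 = 2
39 = 39·1 + 0, so a_7 = 39

[7; 2, 1, 1, 12, 17, 2, 39]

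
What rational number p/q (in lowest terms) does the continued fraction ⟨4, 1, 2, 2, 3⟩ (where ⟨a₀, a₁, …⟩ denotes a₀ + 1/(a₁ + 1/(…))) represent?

a_0 = 4: 4/1
a_1 = 1: 5/1
a_2 = 2: 14/3
a_3 = 2: 33/7
a_4 = 3: 113/24

113/24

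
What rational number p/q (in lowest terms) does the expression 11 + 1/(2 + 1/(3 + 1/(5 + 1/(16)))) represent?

6848/599

Use the convergent recurrence hₖ = aₖ·hₖ₋₁ + hₖ₋₂ (and likewise for the denominators kₖ):
a_0 = 11: 11/1
a_1 = 2: 23/2
a_2 = 3: 80/7
a_3 = 5: 423/37
a_4 = 16: 6848/599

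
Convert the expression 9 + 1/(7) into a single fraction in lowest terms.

64/7

Build up convergents one term at a time:
a_0 = 9: 9/1
a_1 = 7: 64/7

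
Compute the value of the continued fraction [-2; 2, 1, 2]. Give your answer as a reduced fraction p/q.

-13/8

Start with 2.
1 + 1/(2/1) = 1 + 1/2 = 3/2
2 + 1/(3/2) = 2 + 2/3 = 8/3
-2 + 1/(8/3) = -2 + 3/8 = -13/8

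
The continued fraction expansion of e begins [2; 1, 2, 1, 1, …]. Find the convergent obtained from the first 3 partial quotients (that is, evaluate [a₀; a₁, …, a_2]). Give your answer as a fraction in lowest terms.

Use the convergent recurrence hₖ = aₖ·hₖ₋₁ + hₖ₋₂ (and likewise for the denominators kₖ):
a_0 = 2: 2/1
a_1 = 1: 3/1
a_2 = 2: 8/3

8/3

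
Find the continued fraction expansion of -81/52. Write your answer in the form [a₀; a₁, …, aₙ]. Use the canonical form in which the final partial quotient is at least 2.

-81 = -2·52 + 23, so a_0 = -2
52 = 2·23 + 6, so a_1 = 2
23 = 3·6 + 5, so a_2 = 3
6 = 1·5 + 1, so a_3 = 1
5 = 5·1 + 0, so a_4 = 5

[-2; 2, 3, 1, 5]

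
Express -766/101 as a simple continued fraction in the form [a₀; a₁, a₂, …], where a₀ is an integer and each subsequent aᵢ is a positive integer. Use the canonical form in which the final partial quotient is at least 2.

[-8; 2, 2, 2, 8]

Apply division with remainder until the remainder is 0:
⌊-766/101⌋ = -8, remainder 42
⌊101/42⌋ = 2, remainder 17
⌊42/17⌋ = 2, remainder 8
⌊17/8⌋ = 2, remainder 1
⌊8/1⌋ = 8, remainder 0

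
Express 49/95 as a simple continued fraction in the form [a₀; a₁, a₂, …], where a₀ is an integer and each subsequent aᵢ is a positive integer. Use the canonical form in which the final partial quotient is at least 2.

49 ÷ 95 → quotient 0, remainder 49
95 ÷ 49 → quotient 1, remainder 46
49 ÷ 46 → quotient 1, remainder 3
46 ÷ 3 → quotient 15, remainder 1
3 ÷ 1 → quotient 3, remainder 0

[0; 1, 1, 15, 3]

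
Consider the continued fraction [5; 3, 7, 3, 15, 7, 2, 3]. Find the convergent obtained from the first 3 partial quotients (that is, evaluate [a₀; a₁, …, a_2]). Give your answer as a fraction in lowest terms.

117/22

Start with 7.
3 + 1/(7/1) = 3 + 1/7 = 22/7
5 + 1/(22/7) = 5 + 7/22 = 117/22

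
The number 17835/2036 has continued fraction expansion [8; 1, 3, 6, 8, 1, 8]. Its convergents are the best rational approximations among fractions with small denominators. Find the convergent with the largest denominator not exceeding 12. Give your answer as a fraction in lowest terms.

a_0 = 8: 8/1  (≤ bound)
a_1 = 1: 9/1  (≤ bound)
a_2 = 3: 35/4  (≤ bound)
a_3 = 6: 219/25  (> 12, stop)

35/4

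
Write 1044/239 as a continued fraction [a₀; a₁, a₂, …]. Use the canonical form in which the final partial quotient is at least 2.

1044 ÷ 239 → quotient 4, remainder 88
239 ÷ 88 → quotient 2, remainder 63
88 ÷ 63 → quotient 1, remainder 25
63 ÷ 25 → quotient 2, remainder 13
25 ÷ 13 → quotient 1, remainder 12
13 ÷ 12 → quotient 1, remainder 1
12 ÷ 1 → quotient 12, remainder 0

[4; 2, 1, 2, 1, 1, 12]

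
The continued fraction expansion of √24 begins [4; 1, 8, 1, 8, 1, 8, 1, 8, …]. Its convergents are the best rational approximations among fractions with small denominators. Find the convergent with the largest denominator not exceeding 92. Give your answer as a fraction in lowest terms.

436/89

List convergents until the denominator exceeds the bound:
a_0 = 4: 4/1  (≤ bound)
a_1 = 1: 5/1  (≤ bound)
a_2 = 8: 44/9  (≤ bound)
a_3 = 1: 49/10  (≤ bound)
a_4 = 8: 436/89  (≤ bound)
a_5 = 1: 485/99  (> 92, stop)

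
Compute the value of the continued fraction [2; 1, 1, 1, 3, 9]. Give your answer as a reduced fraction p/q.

a_0 = 2: 2/1
a_1 = 1: 3/1
a_2 = 1: 5/2
a_3 = 1: 8/3
a_4 = 3: 29/11
a_5 = 9: 269/102

269/102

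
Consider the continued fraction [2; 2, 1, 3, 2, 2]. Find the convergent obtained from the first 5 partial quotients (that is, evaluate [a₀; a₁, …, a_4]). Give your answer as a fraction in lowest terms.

Starting at the tail and folding back:
Start with 2.
3 + 1/(2/1) = 3 + 1/2 = 7/2
1 + 1/(7/2) = 1 + 2/7 = 9/7
2 + 1/(9/7) = 2 + 7/9 = 25/9
2 + 1/(25/9) = 2 + 9/25 = 59/25

59/25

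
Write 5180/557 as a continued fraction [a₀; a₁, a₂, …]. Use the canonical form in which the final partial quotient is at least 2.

Apply division with remainder until the remainder is 0:
⌊5180/557⌋ = 9, remainder 167
⌊557/167⌋ = 3, remainder 56
⌊167/56⌋ = 2, remainder 55
⌊56/55⌋ = 1, remainder 1
⌊55/1⌋ = 55, remainder 0

[9; 3, 2, 1, 55]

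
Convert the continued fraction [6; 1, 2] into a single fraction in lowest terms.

20/3

Use the convergent recurrence hₖ = aₖ·hₖ₋₁ + hₖ₋₂ (and likewise for the denominators kₖ):
a_0 = 6: 6/1
a_1 = 1: 7/1
a_2 = 2: 20/3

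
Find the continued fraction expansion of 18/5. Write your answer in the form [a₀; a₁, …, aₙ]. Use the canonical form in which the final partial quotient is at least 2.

[3; 1, 1, 2]

⌊18/5⌋ = 3, remainder 3
⌊5/3⌋ = 1, remainder 2
⌊3/2⌋ = 1, remainder 1
⌊2/1⌋ = 2, remainder 0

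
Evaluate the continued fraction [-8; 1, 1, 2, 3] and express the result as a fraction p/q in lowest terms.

Use the convergent recurrence hₖ = aₖ·hₖ₋₁ + hₖ₋₂ (and likewise for the denominators kₖ):
a_0 = -8: -8/1
a_1 = 1: -7/1
a_2 = 1: -15/2
a_3 = 2: -37/5
a_4 = 3: -126/17

-126/17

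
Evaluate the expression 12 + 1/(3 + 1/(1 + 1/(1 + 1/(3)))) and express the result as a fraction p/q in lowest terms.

307/25

a_0 = 12: 12/1
a_1 = 3: 37/3
a_2 = 1: 49/4
a_3 = 1: 86/7
a_4 = 3: 307/25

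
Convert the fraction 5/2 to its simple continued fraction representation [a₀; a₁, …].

5 ÷ 2 → quotient 2, remainder 1
2 ÷ 1 → quotient 2, remainder 0

[2; 2]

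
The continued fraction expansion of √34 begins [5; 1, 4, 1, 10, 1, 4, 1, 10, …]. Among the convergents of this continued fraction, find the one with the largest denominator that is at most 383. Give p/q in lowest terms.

List convergents until the denominator exceeds the bound:
a_0 = 5: 5/1  (≤ bound)
a_1 = 1: 6/1  (≤ bound)
a_2 = 4: 29/5  (≤ bound)
a_3 = 1: 35/6  (≤ bound)
a_4 = 10: 379/65  (≤ bound)
a_5 = 1: 414/71  (≤ bound)
a_6 = 4: 2035/349  (≤ bound)
a_7 = 1: 2449/420  (> 383, stop)

2035/349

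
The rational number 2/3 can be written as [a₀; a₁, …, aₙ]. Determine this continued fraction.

⌊2/3⌋ = 0, remainder 2
⌊3/2⌋ = 1, remainder 1
⌊2/1⌋ = 2, remainder 0

[0; 1, 2]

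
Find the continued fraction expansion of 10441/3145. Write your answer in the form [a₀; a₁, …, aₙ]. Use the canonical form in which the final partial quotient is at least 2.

[3; 3, 7, 1, 11, 1, 2, 3]

10441 ÷ 3145 → quotient 3, remainder 1006
3145 ÷ 1006 → quotient 3, remainder 127
1006 ÷ 127 → quotient 7, remainder 117
127 ÷ 117 → quotient 1, remainder 10
117 ÷ 10 → quotient 11, remainder 7
10 ÷ 7 → quotient 1, remainder 3
7 ÷ 3 → quotient 2, remainder 1
3 ÷ 1 → quotient 3, remainder 0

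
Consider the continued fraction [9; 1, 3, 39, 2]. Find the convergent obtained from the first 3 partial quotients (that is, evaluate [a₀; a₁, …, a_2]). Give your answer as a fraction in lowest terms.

39/4

Starting at the tail and folding back:
Start with 3.
1 + 1/(3/1) = 1 + 1/3 = 4/3
9 + 1/(4/3) = 9 + 3/4 = 39/4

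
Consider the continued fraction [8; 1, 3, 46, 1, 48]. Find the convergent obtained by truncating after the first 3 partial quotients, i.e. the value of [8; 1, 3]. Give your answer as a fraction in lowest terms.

35/4

Start with 3.
1 + 1/(3/1) = 1 + 1/3 = 4/3
8 + 1/(4/3) = 8 + 3/4 = 35/4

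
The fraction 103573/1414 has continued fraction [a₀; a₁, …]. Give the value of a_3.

103573 = 73·1414 + 351, so a_0 = 73
1414 = 4·351 + 10, so a_1 = 4
351 = 35·10 + 1, so a_2 = 35
10 = 10·1 + 0, so a_3 = 10

10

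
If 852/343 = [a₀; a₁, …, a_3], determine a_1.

2

⌊852/343⌋ = 2, remainder 166
⌊343/166⌋ = 2, remainder 11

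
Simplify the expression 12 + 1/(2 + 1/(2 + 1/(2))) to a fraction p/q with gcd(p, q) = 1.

149/12

Start with 2.
2 + 1/(2/1) = 2 + 1/2 = 5/2
2 + 1/(5/2) = 2 + 2/5 = 12/5
12 + 1/(12/5) = 12 + 5/12 = 149/12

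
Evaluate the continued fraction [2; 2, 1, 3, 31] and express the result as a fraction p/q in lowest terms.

813/344

Compute successive convergents:
a_0 = 2: 2/1
a_1 = 2: 5/2
a_2 = 1: 7/3
a_3 = 3: 26/11
a_4 = 31: 813/344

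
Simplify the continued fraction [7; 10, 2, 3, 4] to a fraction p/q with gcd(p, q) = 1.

2221/313

a_0 = 7: 7/1
a_1 = 10: 71/10
a_2 = 2: 149/21
a_3 = 3: 518/73
a_4 = 4: 2221/313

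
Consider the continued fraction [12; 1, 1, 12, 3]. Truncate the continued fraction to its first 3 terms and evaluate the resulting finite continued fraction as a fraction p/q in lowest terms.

Starting at the tail and folding back:
Start with 1.
1 + 1/(1/1) = 1 + 1/1 = 2/1
12 + 1/(2/1) = 12 + 1/2 = 25/2

25/2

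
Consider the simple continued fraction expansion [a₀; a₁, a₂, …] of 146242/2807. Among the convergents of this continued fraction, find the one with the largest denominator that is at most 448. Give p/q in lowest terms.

a_0 = 52: 52/1  (≤ bound)
a_1 = 10: 521/10  (≤ bound)
a_2 = 10: 5262/101  (≤ bound)
a_3 = 3: 16307/313  (≤ bound)
a_4 = 2: 37876/727  (> 448, stop)

16307/313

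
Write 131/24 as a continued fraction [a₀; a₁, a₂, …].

⌊131/24⌋ = 5, remainder 11
⌊24/11⌋ = 2, remainder 2
⌊11/2⌋ = 5, remainder 1
⌊2/1⌋ = 2, remainder 0

[5; 2, 5, 2]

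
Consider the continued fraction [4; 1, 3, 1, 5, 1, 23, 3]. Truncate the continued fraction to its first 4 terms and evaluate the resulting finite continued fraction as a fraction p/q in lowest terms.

Use the convergent recurrence hₖ = aₖ·hₖ₋₁ + hₖ₋₂ (and likewise for the denominators kₖ):
a_0 = 4: 4/1
a_1 = 1: 5/1
a_2 = 3: 19/4
a_3 = 1: 24/5

24/5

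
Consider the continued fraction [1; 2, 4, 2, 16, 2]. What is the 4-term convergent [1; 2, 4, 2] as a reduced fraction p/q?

29/20

Start with 2.
4 + 1/(2/1) = 4 + 1/2 = 9/2
2 + 1/(9/2) = 2 + 2/9 = 20/9
1 + 1/(20/9) = 1 + 9/20 = 29/20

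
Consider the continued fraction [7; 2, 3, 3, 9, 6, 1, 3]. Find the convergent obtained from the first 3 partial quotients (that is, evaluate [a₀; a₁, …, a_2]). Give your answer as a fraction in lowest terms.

Start with 3.
2 + 1/(3/1) = 2 + 1/3 = 7/3
7 + 1/(7/3) = 7 + 3/7 = 52/7

52/7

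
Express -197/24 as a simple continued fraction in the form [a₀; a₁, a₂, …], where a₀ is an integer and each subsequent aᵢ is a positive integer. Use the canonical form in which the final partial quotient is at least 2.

[-9; 1, 3, 1, 4]

Run the Euclidean algorithm, recording each quotient:
-197 = -9·24 + 19, so a_0 = -9
24 = 1·19 + 5, so a_1 = 1
19 = 3·5 + 4, so a_2 = 3
5 = 1·4 + 1, so a_3 = 1
4 = 4·1 + 0, so a_4 = 4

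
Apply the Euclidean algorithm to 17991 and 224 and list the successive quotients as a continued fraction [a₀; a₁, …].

[80; 3, 6, 2, 5]

Apply division with remainder until the remainder is 0:
⌊17991/224⌋ = 80, remainder 71
⌊224/71⌋ = 3, remainder 11
⌊71/11⌋ = 6, remainder 5
⌊11/5⌋ = 2, remainder 1
⌊5/1⌋ = 5, remainder 0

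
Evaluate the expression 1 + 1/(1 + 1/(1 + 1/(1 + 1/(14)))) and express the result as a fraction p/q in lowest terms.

a_0 = 1: 1/1
a_1 = 1: 2/1
a_2 = 1: 3/2
a_3 = 1: 5/3
a_4 = 14: 73/44

73/44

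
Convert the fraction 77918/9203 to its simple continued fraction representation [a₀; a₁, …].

77918 ÷ 9203 → quotient 8, remainder 4294
9203 ÷ 4294 → quotient 2, remainder 615
4294 ÷ 615 → quotient 6, remainder 604
615 ÷ 604 → quotient 1, remainder 11
604 ÷ 11 → quotient 54, remainder 10
11 ÷ 10 → quotient 1, remainder 1
10 ÷ 1 → quotient 10, remainder 0

[8; 2, 6, 1, 54, 1, 10]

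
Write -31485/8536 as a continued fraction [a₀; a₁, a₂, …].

[-4; 3, 4, 1, 3, 9, 15]

⌊-31485/8536⌋ = -4, remainder 2659
⌊8536/2659⌋ = 3, remainder 559
⌊2659/559⌋ = 4, remainder 423
⌊559/423⌋ = 1, remainder 136
⌊423/136⌋ = 3, remainder 15
⌊136/15⌋ = 9, remainder 1
⌊15/1⌋ = 15, remainder 0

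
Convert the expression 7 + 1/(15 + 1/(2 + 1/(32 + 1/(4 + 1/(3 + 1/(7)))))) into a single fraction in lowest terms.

Use the convergent recurrence hₖ = aₖ·hₖ₋₁ + hₖ₋₂ (and likewise for the denominators kₖ):
a_0 = 7: 7/1
a_1 = 15: 106/15
a_2 = 2: 219/31
a_3 = 32: 7114/1007
a_4 = 4: 28675/4059
a_5 = 3: 93139/13184
a_6 = 7: 680648/96347

680648/96347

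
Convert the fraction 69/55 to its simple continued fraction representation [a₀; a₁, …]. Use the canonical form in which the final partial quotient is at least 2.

69 ÷ 55 → quotient 1, remainder 14
55 ÷ 14 → quotient 3, remainder 13
14 ÷ 13 → quotient 1, remainder 1
13 ÷ 1 → quotient 13, remainder 0

[1; 3, 1, 13]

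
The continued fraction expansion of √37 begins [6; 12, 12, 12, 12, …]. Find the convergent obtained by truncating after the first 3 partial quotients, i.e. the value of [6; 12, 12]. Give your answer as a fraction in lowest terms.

882/145

a_0 = 6: 6/1
a_1 = 12: 73/12
a_2 = 12: 882/145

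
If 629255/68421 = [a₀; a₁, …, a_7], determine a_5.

Apply division with remainder until the remainder is 0:
⌊629255/68421⌋ = 9, remainder 13466
⌊68421/13466⌋ = 5, remainder 1091
⌊13466/1091⌋ = 12, remainder 374
⌊1091/374⌋ = 2, remainder 343
⌊374/343⌋ = 1, remainder 31
⌊343/31⌋ = 11, remainder 2

11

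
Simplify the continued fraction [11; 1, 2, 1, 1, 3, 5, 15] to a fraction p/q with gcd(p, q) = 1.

Use the convergent recurrence hₖ = aₖ·hₖ₋₁ + hₖ₋₂ (and likewise for the denominators kₖ):
a_0 = 11: 11/1
a_1 = 1: 12/1
a_2 = 2: 35/3
a_3 = 1: 47/4
a_4 = 1: 82/7
a_5 = 3: 293/25
a_6 = 5: 1547/132
a_7 = 15: 23498/2005

23498/2005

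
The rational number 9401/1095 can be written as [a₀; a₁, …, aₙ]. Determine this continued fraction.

9401 ÷ 1095 → quotient 8, remainder 641
1095 ÷ 641 → quotient 1, remainder 454
641 ÷ 454 → quotient 1, remainder 187
454 ÷ 187 → quotient 2, remainder 80
187 ÷ 80 → quotient 2, remainder 27
80 ÷ 27 → quotient 2, remainder 26
27 ÷ 26 → quotient 1, remainder 1
26 ÷ 1 → quotient 26, remainder 0

[8; 1, 1, 2, 2, 2, 1, 26]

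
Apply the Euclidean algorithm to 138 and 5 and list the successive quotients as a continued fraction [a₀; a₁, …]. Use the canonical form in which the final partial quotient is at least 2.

⌊138/5⌋ = 27, remainder 3
⌊5/3⌋ = 1, remainder 2
⌊3/2⌋ = 1, remainder 1
⌊2/1⌋ = 2, remainder 0

[27; 1, 1, 2]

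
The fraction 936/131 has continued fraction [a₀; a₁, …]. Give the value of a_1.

936 ÷ 131 → quotient 7, remainder 19
131 ÷ 19 → quotient 6, remainder 17

6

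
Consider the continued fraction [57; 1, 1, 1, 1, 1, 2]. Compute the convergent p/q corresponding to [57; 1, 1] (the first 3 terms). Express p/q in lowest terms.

115/2

Build up convergents one term at a time:
a_0 = 57: 57/1
a_1 = 1: 58/1
a_2 = 1: 115/2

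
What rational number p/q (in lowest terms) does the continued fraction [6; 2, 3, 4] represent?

Start with 4.
3 + 1/(4/1) = 3 + 1/4 = 13/4
2 + 1/(13/4) = 2 + 4/13 = 30/13
6 + 1/(30/13) = 6 + 13/30 = 193/30

193/30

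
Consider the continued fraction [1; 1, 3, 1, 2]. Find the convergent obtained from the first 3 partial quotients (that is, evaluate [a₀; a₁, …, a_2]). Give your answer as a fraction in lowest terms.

Use the convergent recurrence hₖ = aₖ·hₖ₋₁ + hₖ₋₂ (and likewise for the denominators kₖ):
a_0 = 1: 1/1
a_1 = 1: 2/1
a_2 = 3: 7/4

7/4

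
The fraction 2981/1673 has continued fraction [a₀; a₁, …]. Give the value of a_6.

2

Apply division with remainder until the remainder is 0:
2981 = 1·1673 + 1308, so a_0 = 1
1673 = 1·1308 + 365, so a_1 = 1
1308 = 3·365 + 213, so a_2 = 3
365 = 1·213 + 152, so a_3 = 1
213 = 1·152 + 61, so a_4 = 1
152 = 2·61 + 30, so a_5 = 2
61 = 2·30 + 1, so a_6 = 2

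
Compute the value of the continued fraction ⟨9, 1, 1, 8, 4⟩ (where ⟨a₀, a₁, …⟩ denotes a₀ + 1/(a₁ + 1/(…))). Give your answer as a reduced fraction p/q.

Build up convergents one term at a time:
a_0 = 9: 9/1
a_1 = 1: 10/1
a_2 = 1: 19/2
a_3 = 8: 162/17
a_4 = 4: 667/70

667/70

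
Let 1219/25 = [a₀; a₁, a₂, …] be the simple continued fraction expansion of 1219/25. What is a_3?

6

Apply division with remainder until the remainder is 0:
1219 ÷ 25 → quotient 48, remainder 19
25 ÷ 19 → quotient 1, remainder 6
19 ÷ 6 → quotient 3, remainder 1
6 ÷ 1 → quotient 6, remainder 0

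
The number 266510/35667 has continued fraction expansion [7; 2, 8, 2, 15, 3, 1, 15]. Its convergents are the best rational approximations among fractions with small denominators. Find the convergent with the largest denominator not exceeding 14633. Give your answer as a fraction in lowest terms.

16917/2264

List convergents until the denominator exceeds the bound:
a_0 = 7: 7/1  (≤ bound)
a_1 = 2: 15/2  (≤ bound)
a_2 = 8: 127/17  (≤ bound)
a_3 = 2: 269/36  (≤ bound)
a_4 = 15: 4162/557  (≤ bound)
a_5 = 3: 12755/1707  (≤ bound)
a_6 = 1: 16917/2264  (≤ bound)
a_7 = 15: 266510/35667  (> 14633, stop)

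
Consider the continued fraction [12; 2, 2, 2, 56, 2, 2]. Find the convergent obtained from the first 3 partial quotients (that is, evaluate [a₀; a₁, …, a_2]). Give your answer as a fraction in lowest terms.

Collapse the nested fraction from the inside out:
Start with 2.
2 + 1/(2/1) = 2 + 1/2 = 5/2
12 + 1/(5/2) = 12 + 2/5 = 62/5

62/5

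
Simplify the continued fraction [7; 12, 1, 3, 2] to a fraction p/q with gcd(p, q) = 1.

Compute successive convergents:
a_0 = 7: 7/1
a_1 = 12: 85/12
a_2 = 1: 92/13
a_3 = 3: 361/51
a_4 = 2: 814/115

814/115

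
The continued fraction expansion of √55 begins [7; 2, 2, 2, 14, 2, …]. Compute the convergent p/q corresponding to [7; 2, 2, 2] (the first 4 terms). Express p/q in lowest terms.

Starting at the tail and folding back:
Start with 2.
2 + 1/(2/1) = 2 + 1/2 = 5/2
2 + 1/(5/2) = 2 + 2/5 = 12/5
7 + 1/(12/5) = 7 + 5/12 = 89/12

89/12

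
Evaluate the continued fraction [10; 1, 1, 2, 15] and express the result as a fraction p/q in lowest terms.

816/77

Start with 15.
2 + 1/(15/1) = 2 + 1/15 = 31/15
1 + 1/(31/15) = 1 + 15/31 = 46/31
1 + 1/(46/31) = 1 + 31/46 = 77/46
10 + 1/(77/46) = 10 + 46/77 = 816/77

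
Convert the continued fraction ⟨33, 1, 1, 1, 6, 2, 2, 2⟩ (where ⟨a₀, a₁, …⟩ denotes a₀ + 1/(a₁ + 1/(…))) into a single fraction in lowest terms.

8581/255

Collapse the nested fraction from the inside out:
Start with 2.
2 + 1/(2/1) = 2 + 1/2 = 5/2
2 + 1/(5/2) = 2 + 2/5 = 12/5
6 + 1/(12/5) = 6 + 5/12 = 77/12
1 + 1/(77/12) = 1 + 12/77 = 89/77
1 + 1/(89/77) = 1 + 77/89 = 166/89
1 + 1/(166/89) = 1 + 89/166 = 255/166
33 + 1/(255/166) = 33 + 166/255 = 8581/255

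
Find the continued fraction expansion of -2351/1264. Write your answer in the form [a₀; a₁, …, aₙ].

-2351 = -2·1264 + 177, so a_0 = -2
1264 = 7·177 + 25, so a_1 = 7
177 = 7·25 + 2, so a_2 = 7
25 = 12·2 + 1, so a_3 = 12
2 = 2·1 + 0, so a_4 = 2

[-2; 7, 7, 12, 2]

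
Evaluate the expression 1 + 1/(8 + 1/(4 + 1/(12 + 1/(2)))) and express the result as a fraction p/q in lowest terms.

a_0 = 1: 1/1
a_1 = 8: 9/8
a_2 = 4: 37/33
a_3 = 12: 453/404
a_4 = 2: 943/841

943/841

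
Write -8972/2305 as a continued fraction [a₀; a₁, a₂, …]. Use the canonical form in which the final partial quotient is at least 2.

[-4; 9, 3, 2, 1, 1, 14]

Run the Euclidean algorithm, recording each quotient:
-8972 ÷ 2305 → quotient -4, remainder 248
2305 ÷ 248 → quotient 9, remainder 73
248 ÷ 73 → quotient 3, remainder 29
73 ÷ 29 → quotient 2, remainder 15
29 ÷ 15 → quotient 1, remainder 14
15 ÷ 14 → quotient 1, remainder 1
14 ÷ 1 → quotient 14, remainder 0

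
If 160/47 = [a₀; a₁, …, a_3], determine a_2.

2

Repeatedly divide and take the remainder:
160 = 3·47 + 19, so a_0 = 3
47 = 2·19 + 9, so a_1 = 2
19 = 2·9 + 1, so a_2 = 2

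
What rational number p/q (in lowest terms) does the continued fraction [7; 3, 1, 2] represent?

80/11

Work from the innermost term outward:
Start with 2.
1 + 1/(2/1) = 1 + 1/2 = 3/2
3 + 1/(3/2) = 3 + 2/3 = 11/3
7 + 1/(11/3) = 7 + 3/11 = 80/11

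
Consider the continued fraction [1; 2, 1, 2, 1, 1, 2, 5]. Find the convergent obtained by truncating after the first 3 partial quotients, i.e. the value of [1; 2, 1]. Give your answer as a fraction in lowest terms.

4/3

Start with 1.
2 + 1/(1/1) = 2 + 1/1 = 3/1
1 + 1/(3/1) = 1 + 1/3 = 4/3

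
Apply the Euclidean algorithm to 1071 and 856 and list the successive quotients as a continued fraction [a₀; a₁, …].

⌊1071/856⌋ = 1, remainder 215
⌊856/215⌋ = 3, remainder 211
⌊215/211⌋ = 1, remainder 4
⌊211/4⌋ = 52, remainder 3
⌊4/3⌋ = 1, remainder 1
⌊3/1⌋ = 3, remainder 0

[1; 3, 1, 52, 1, 3]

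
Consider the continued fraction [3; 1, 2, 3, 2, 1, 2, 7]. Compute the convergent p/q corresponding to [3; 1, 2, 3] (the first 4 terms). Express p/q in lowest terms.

37/10

Start with 3.
2 + 1/(3/1) = 2 + 1/3 = 7/3
1 + 1/(7/3) = 1 + 3/7 = 10/7
3 + 1/(10/7) = 3 + 7/10 = 37/10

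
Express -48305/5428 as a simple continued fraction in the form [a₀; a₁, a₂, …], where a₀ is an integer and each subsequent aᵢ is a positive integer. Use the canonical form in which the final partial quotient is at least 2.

⌊-48305/5428⌋ = -9, remainder 547
⌊5428/547⌋ = 9, remainder 505
⌊547/505⌋ = 1, remainder 42
⌊505/42⌋ = 12, remainder 1
⌊42/1⌋ = 42, remainder 0

[-9; 9, 1, 12, 42]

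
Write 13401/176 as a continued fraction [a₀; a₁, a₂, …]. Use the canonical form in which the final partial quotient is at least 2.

Repeatedly divide and take the remainder:
⌊13401/176⌋ = 76, remainder 25
⌊176/25⌋ = 7, remainder 1
⌊25/1⌋ = 25, remainder 0

[76; 7, 25]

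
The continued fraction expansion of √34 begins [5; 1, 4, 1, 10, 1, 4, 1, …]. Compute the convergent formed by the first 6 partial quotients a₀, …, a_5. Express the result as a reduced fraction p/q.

414/71

Collapse the nested fraction from the inside out:
Start with 1.
10 + 1/(1/1) = 10 + 1/1 = 11/1
1 + 1/(11/1) = 1 + 1/11 = 12/11
4 + 1/(12/11) = 4 + 11/12 = 59/12
1 + 1/(59/12) = 1 + 12/59 = 71/59
5 + 1/(71/59) = 5 + 59/71 = 414/71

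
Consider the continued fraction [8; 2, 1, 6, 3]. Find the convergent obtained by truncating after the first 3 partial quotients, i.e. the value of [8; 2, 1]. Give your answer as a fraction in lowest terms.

25/3

a_0 = 8: 8/1
a_1 = 2: 17/2
a_2 = 1: 25/3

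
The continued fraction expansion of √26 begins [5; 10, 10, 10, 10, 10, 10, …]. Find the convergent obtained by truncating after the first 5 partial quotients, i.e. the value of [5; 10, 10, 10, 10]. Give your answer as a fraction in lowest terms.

52525/10301

a_0 = 5: 5/1
a_1 = 10: 51/10
a_2 = 10: 515/101
a_3 = 10: 5201/1020
a_4 = 10: 52525/10301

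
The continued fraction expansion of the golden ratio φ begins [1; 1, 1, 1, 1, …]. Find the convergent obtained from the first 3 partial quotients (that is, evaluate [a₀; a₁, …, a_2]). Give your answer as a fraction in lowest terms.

3/2

Work from the innermost term outward:
Start with 1.
1 + 1/(1/1) = 1 + 1/1 = 2/1
1 + 1/(2/1) = 1 + 1/2 = 3/2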